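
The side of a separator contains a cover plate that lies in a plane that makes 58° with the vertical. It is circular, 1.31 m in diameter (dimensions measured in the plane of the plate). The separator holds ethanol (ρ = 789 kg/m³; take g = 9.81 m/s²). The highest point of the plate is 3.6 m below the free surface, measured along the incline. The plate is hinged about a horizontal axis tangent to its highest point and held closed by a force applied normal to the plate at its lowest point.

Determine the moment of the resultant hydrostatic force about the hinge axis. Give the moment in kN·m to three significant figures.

γ = ρg = 789 × 9.81 / 1000 = 7.74009 kN/m³.
The plate makes 58° with the vertical, i.e. θ = 90° − 58° = 32° to the horizontal. Measuring y along the incline from the free-surface line, vertical depth h = y·sinθ with sinθ = 0.529919.
The centroid is at the centre, 0.655 m below the top of the plate, so y_c = 3.6 + 0.655 = 4.255 m and h_c = 4.255 × 0.529919 = 2.25481 m.
A = π(0.655)² = 1.34782 m².
Resultant F = γ·h_c·A = 7.74009 × 2.25481 × 1.34782 = 23.5227 kN.
I_c = πr⁴/4 = π × 0.655⁴/4 = 0.144562 m⁴.
Centre of pressure: y_p = y_c + I_c/(y_c·A) = 4.255 + 0.144562/(4.255 × 1.34782) = 4.255 + 0.0252071 = 4.28021 m along the plane.
The resultant acts 0.655 + 0.0252071 = 0.680207 m (along the plate) below the hinge at the top edge, so the moment about the hinge is M = F × 0.680207 = 23.5227 × 0.680207 = 16.0003 kN·m.

M ≈ 16.0 kN·m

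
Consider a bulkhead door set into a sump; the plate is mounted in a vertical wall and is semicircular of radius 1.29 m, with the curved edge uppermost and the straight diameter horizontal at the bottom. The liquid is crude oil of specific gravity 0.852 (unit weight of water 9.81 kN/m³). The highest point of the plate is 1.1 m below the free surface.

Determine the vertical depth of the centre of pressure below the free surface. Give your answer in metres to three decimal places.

h_p = 1.906 m

γ = 0.852 × 9.81 = 8.35812 kN/m³.
The centroid lies 4r/(3π) = 0.547493 m above the diameter, so r − 4r/(3π) = 1.29 − 0.547493 = 0.742507 m below the topmost point, so the centroid depth is h_c = 1.1 + 0.742507 = 1.84251 m.
A = πr²/2 = π × 1.29²/2 = 2.61396 m².
Resultant F = γ·h_c·A = 8.35812 × 1.84251 × 2.61396 = 40.2548 kN.
I_c = (π/8 − 8/(9π))·r⁴ = 0.109757 × 1.29⁴ = 0.303942 m⁴.
Centre of pressure: y_p = y_c + I_c/(y_c·A) = 1.84251 + 0.303942/(1.84251 × 2.61396) = 1.84251 + 0.0631076 = 1.90562 m along the plane.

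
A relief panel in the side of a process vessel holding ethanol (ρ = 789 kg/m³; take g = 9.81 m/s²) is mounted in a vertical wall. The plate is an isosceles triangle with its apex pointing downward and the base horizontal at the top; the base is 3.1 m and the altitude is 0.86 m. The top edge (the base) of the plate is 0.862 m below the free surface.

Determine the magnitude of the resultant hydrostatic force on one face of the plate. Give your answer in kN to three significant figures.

γ = ρg = 789 × 9.81 / 1000 = 7.74009 kN/m³.
With the apex down, the centroid sits h/3 = 0.86/3 = 0.286667 m below the base (the top edge), so the centroid depth is h_c = 0.862 + 0.286667 = 1.14867 m.
A = ½ × 3.1 × 0.86 = 1.333 m².
Resultant F = γ·h_c·A = 7.74009 × 1.14867 × 1.333 = 11.8514 kN.

F ≈ 11.9 kN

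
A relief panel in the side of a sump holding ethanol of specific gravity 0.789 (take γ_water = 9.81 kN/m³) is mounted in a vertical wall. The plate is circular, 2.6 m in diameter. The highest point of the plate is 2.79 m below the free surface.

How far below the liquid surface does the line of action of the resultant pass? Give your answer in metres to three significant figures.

γ = 0.789 × 9.81 = 7.74009 kN/m³.
The centroid is at the centre, 1.3 m below the top of the plate, so the centroid depth is h_c = 2.79 + 1.3 = 4.09 m.
A = π(1.3)² = 5.30929 m².
Resultant F = γ·h_c·A = 7.74009 × 4.09 × 5.30929 = 168.076 kN.
I_c = πr⁴/4 = π × 1.3⁴/4 = 2.24318 m⁴.
Centre of pressure: y_p = y_c + I_c/(y_c·A) = 4.09 + 2.24318/(4.09 × 5.30929) = 4.09 + 0.103301 = 4.1933 m along the plane.

h_p = 4.19 m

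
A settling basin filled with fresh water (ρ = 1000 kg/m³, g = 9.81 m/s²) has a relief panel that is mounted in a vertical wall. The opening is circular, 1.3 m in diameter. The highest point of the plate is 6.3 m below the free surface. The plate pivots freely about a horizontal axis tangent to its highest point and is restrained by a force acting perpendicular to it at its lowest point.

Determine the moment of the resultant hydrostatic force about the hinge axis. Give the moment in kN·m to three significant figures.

M ≈ 60.2 kN·m

γ = ρg = 1000 × 9.81 = 9810 N/m³ = 9.81 kN/m³.
The centroid is at the centre, 0.65 m below the top of the plate, so the centroid depth is h_c = 6.3 + 0.65 = 6.95 m.
A = π(0.65)² = 1.32732 m².
Resultant F = γ·h_c·A = 9.81 × 6.95 × 1.32732 = 90.496 kN.
I_c = πr⁴/4 = π × 0.65⁴/4 = 0.140198 m⁴.
Centre of pressure: y_p = y_c + I_c/(y_c·A) = 6.95 + 0.140198/(6.95 × 1.32732) = 6.95 + 0.0151978 = 6.9652 m along the plane.
The resultant acts 0.65 + 0.0151978 = 0.665198 m (along the plate) below the hinge at the top edge, so the moment about the hinge is M = F × 0.665198 = 90.496 × 0.665198 = 60.1978 kN·m.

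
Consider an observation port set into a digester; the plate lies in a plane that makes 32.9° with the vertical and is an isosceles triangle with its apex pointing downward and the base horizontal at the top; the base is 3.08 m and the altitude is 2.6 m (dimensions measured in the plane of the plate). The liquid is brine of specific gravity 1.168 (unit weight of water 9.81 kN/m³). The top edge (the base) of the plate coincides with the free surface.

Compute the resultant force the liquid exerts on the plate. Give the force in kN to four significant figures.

F ≈ 33.38 kN

γ = 1.168 × 9.81 = 11.45808 kN/m³.
The plate makes 32.9° with the vertical, i.e. θ = 90° − 32.9° = 57.1° to the horizontal. Measuring y along the incline from the free-surface line, vertical depth h = y·sinθ with sinθ = 0.839620.
With the apex down, the centroid sits h/3 = 2.6/3 = 0.866667 m below the base (the top edge), so y_c = 0.866667 m and h_c = 0.866667 × 0.839620 = 0.727671 m.
A = ½ × 3.08 × 2.6 = 4.004 m².
Resultant F = γ·h_c·A = 11.45808 × 0.727671 × 4.004 = 33.3842 kN.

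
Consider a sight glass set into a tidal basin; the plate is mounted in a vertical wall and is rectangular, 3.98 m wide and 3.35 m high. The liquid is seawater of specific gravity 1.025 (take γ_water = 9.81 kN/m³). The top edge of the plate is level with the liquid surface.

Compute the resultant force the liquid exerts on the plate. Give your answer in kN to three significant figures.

F ≈ 225 kN

γ = 1.025 × 9.81 = 10.05525 kN/m³.
The centroid lies 3.35/2 = 1.675 m below the top edge, so the centroid depth is h_c = 1.675 m.
A = 3.98 × 3.35 = 13.333 m².
Resultant F = γ·h_c·A = 10.05525 × 1.675 × 13.333 = 224.562 kN.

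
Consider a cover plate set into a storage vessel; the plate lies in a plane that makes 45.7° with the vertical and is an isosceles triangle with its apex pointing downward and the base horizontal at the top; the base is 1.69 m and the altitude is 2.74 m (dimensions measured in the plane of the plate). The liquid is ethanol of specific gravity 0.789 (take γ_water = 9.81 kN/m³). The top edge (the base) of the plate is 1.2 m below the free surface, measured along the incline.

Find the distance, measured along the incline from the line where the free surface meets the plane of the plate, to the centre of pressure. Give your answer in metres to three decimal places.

y_p = 2.311 m

γ = 0.789 × 9.81 = 7.74009 kN/m³.
The plate makes 45.7° with the vertical, i.e. θ = 90° − 45.7° = 44.3° to the horizontal. Measuring y along the incline from the free-surface line, vertical depth h = y·sinθ with sinθ = 0.698415.
With the apex down, the centroid sits h/3 = 2.74/3 = 0.913333 m below the base (the top edge), so y_c = 1.2 + 0.913333 = 2.11333 m and h_c = 2.11333 × 0.698415 = 1.47598 m.
A = ½ × 1.69 × 2.74 = 2.3153 m².
Resultant F = γ·h_c·A = 7.74009 × 1.47598 × 2.3153 = 26.4505 kN.
I_c = b·h³/36 = 1.69 × 2.74³/36 = 0.965686 m⁴.
Centre of pressure: y_p = y_c + I_c/(y_c·A) = 2.11333 + 0.965686/(2.11333 × 2.3153) = 2.11333 + 0.197361 = 2.31069 m along the plane.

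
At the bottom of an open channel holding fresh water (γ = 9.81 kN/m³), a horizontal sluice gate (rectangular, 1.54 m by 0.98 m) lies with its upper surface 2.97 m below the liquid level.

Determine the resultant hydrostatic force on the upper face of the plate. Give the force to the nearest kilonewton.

γ = 9.81 kN/m³.
The plate is horizontal, so pressure is uniform at p = γ·h = 9.81 × 2.97 = 29.1357 kN/m².
A = 1.54 × 0.98 = 1.5092 m².
F = p·A = 29.1357 × 1.5092 = 43.9716 kN.

F ≈ 44 kN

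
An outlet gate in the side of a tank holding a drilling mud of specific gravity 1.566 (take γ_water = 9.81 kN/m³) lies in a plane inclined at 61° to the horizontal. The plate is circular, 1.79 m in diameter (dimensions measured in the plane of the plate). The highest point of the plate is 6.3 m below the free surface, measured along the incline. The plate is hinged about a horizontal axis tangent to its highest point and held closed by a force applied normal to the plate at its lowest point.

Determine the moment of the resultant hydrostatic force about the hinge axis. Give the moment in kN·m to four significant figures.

γ = 1.566 × 9.81 = 15.36246 kN/m³.
Let θ = 61° be the plate's angle to the horizontal; measure y along the incline from where the plane meets the free surface. Vertical depth h = y·sinθ with sinθ = 0.874620.
The centroid is at the centre, 0.895 m below the top of the plate, so y_c = 6.3 + 0.895 = 7.195 m and h_c = 7.195 × 0.874620 = 6.29289 m.
A = π(0.895)² = 2.51649 m².
Resultant F = γ·h_c·A = 15.36246 × 6.29289 × 2.51649 = 243.28 kN.
I_c = πr⁴/4 = π × 0.895⁴/4 = 0.503944 m⁴.
Centre of pressure: y_p = y_c + I_c/(y_c·A) = 7.195 + 0.503944/(7.195 × 2.51649) = 7.195 + 0.0278328 = 7.22283 m along the plane.
The resultant acts 0.895 + 0.0278328 = 0.922833 m (along the plate) below the hinge at the top edge, so the moment about the hinge is M = F × 0.922833 = 243.28 × 0.922833 = 224.507 kN·m.

M ≈ 224.5 kN·m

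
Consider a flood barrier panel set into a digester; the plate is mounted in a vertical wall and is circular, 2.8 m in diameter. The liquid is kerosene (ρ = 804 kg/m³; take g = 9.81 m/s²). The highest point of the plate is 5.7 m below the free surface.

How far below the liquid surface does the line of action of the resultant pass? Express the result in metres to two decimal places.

h_p = 7.17 m

γ = ρg = 804 × 9.81 / 1000 = 7.88724 kN/m³.
The centroid is at the centre, 1.4 m below the top of the plate, so the centroid depth is h_c = 5.7 + 1.4 = 7.1 m.
A = π(1.4)² = 6.15752 m².
Resultant F = γ·h_c·A = 7.88724 × 7.1 × 6.15752 = 344.817 kN.
I_c = πr⁴/4 = π × 1.4⁴/4 = 3.01719 m⁴.
Centre of pressure: y_p = y_c + I_c/(y_c·A) = 7.1 + 3.01719/(7.1 × 6.15752) = 7.1 + 0.0690142 = 7.16901 m along the plane.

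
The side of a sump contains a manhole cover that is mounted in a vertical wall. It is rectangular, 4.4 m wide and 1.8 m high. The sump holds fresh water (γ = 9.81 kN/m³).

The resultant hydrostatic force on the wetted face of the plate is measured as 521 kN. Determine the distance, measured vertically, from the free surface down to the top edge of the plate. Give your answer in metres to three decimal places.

d_top ≈ 5.806 m

γ = 9.81 kN/m³.
A = 4.4 × 1.8 = 7.92 m².
From F = γ·h_c·A, the centroid depth is h_c = 521/(9.81 × 7.92) = 6.70569 m.
The centroid lies 1.8/2 = 0.9 m below the top edge, so the top edge sits at h_top = 6.70569 − 0.9 = 5.80569 m below the surface.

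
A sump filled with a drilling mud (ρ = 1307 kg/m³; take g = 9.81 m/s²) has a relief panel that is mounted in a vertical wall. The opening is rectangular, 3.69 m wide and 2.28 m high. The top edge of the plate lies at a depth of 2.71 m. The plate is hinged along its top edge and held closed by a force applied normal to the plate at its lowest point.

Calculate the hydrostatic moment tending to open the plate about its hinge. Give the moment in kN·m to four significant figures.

γ = ρg = 1307 × 9.81 / 1000 = 12.82167 kN/m³.
The centroid lies 2.28/2 = 1.14 m below the top edge, so the centroid depth is h_c = 2.71 + 1.14 = 3.85 m.
A = 3.69 × 2.28 = 8.4132 m².
Resultant F = γ·h_c·A = 12.82167 × 3.85 × 8.4132 = 415.304 kN.
I_c = b·h³/12 = 3.69 × 2.28³/12 = 3.6446 m⁴.
Centre of pressure: y_p = y_c + I_c/(y_c·A) = 3.85 + 3.6446/(3.85 × 8.4132) = 3.85 + 0.11252 = 3.96252 m along the plane.
The resultant acts 1.14 + 0.11252 = 1.25252 m (along the plate) below the hinge at the top edge, so the moment about the hinge is M = F × 1.25252 = 415.304 × 1.25252 = 520.177 kN·m.

M ≈ 520.2 kN·m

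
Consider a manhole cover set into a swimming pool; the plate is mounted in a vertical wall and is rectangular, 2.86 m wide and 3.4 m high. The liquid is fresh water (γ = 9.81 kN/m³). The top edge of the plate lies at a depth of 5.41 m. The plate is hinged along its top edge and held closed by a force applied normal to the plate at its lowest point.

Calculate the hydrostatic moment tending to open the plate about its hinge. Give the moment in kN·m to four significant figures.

M ≈ 1245 kN·m

γ = 9.81 kN/m³.
The centroid lies 3.4/2 = 1.7 m below the top edge, so the centroid depth is h_c = 5.41 + 1.7 = 7.11 m.
A = 2.86 × 3.4 = 9.724 m².
Resultant F = γ·h_c·A = 9.81 × 7.11 × 9.724 = 678.24 kN.
I_c = b·h³/12 = 2.86 × 3.4³/12 = 9.36745 m⁴.
Centre of pressure: y_p = y_c + I_c/(y_c·A) = 7.11 + 9.36745/(7.11 × 9.724) = 7.11 + 0.13549 = 7.24549 m along the plane.
The resultant acts 1.7 + 0.13549 = 1.83549 m (along the plate) below the hinge at the top edge, so the moment about the hinge is M = F × 1.83549 = 678.24 × 1.83549 = 1244.9 kN·m.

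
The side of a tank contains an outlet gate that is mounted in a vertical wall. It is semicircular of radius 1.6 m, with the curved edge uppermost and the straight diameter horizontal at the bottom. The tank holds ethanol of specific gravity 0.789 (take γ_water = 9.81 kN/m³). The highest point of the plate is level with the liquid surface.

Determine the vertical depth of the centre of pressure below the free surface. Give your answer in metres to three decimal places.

γ = 0.789 × 9.81 = 7.74009 kN/m³.
The centroid lies 4r/(3π) = 0.679061 m above the diameter, so r − 4r/(3π) = 1.6 − 0.679061 = 0.920939 m below the topmost point, so the centroid depth is h_c = 0.920939 m.
A = πr²/2 = π × 1.6²/2 = 4.02124 m².
Resultant F = γ·h_c·A = 7.74009 × 0.920939 × 4.02124 = 28.664 kN.
I_c = (π/8 − 8/(9π))·r⁴ = 0.109757 × 1.6⁴ = 0.719303 m⁴.
Centre of pressure: y_p = y_c + I_c/(y_c·A) = 0.920939 + 0.719303/(0.920939 × 4.02124) = 0.920939 + 0.194232 = 1.11517 m along the plane.

h_p = 1.115 m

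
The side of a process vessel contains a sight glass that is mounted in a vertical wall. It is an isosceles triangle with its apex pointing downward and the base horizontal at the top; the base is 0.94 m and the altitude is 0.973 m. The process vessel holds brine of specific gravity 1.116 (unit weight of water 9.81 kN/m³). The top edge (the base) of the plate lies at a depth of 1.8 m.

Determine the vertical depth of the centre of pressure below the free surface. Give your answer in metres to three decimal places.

γ = 1.116 × 9.81 = 10.94796 kN/m³.
With the apex down, the centroid sits h/3 = 0.973/3 = 0.324333 m below the base (the top edge), so the centroid depth is h_c = 1.8 + 0.324333 = 2.12433 m.
A = ½ × 0.94 × 0.973 = 0.45731 m².
Resultant F = γ·h_c·A = 10.94796 × 2.12433 × 0.45731 = 10.6357 kN.
I_c = b·h³/36 = 0.94 × 0.973³/36 = 0.0240527 m⁴.
Centre of pressure: y_p = y_c + I_c/(y_c·A) = 2.12433 + 0.0240527/(2.12433 × 0.45731) = 2.12433 + 0.0247589 = 2.14909 m along the plane.

h_p = 2.149 m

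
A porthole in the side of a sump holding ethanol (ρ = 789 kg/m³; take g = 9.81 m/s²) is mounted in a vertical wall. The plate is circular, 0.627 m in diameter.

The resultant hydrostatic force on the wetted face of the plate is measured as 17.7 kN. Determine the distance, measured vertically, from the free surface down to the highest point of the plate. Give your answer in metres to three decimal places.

d_top ≈ 7.093 m

γ = ρg = 789 × 9.81 / 1000 = 7.74009 kN/m³.
A = π(0.3135)² = 0.308763 m².
From F = γ·h_c·A, the centroid depth is h_c = 17.7/(7.74009 × 0.308763) = 7.40631 m.
The centroid is at the centre, 0.3135 m below the top of the plate, so the highest point sits at h_top = 7.40631 − 0.3135 = 7.09281 m below the surface.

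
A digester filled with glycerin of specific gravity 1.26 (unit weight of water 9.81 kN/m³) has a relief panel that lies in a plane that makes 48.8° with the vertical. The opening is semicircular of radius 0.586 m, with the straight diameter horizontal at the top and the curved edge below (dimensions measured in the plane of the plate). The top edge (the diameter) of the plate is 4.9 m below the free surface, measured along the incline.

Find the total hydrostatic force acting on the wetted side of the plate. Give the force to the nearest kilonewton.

γ = 1.26 × 9.81 = 12.3606 kN/m³.
The plate makes 48.8° with the vertical, i.e. θ = 90° − 48.8° = 41.2° to the horizontal. Measuring y along the incline from the free-surface line, vertical depth h = y·sinθ with sinθ = 0.658689.
The centroid of a semicircle lies 4r/(3π) = 0.248706 m from the diameter, here below the top edge, so y_c = 4.9 + 0.248706 = 5.14871 m and h_c = 5.14871 × 0.658689 = 3.3914 m.
A = πr²/2 = π × 0.586²/2 = 0.539405 m².
Resultant F = γ·h_c·A = 12.3606 × 3.3914 × 0.539405 = 22.6117 kN.

F ≈ 23 kN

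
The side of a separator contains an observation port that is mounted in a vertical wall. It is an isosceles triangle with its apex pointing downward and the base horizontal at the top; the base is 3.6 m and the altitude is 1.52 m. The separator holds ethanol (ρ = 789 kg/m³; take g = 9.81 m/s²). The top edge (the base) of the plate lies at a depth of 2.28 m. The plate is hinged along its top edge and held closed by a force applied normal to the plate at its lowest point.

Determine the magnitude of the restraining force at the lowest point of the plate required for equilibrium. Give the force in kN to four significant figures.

γ = ρg = 789 × 9.81 / 1000 = 7.74009 kN/m³.
With the apex down, the centroid sits h/3 = 1.52/3 = 0.506667 m below the base (the top edge), so the centroid depth is h_c = 2.28 + 0.506667 = 2.78667 m.
A = ½ × 3.6 × 1.52 = 2.736 m².
Resultant F = γ·h_c·A = 7.74009 × 2.78667 × 2.736 = 59.013 kN.
I_c = b·h³/36 = 3.6 × 1.52³/36 = 0.351181 m⁴.
Centre of pressure: y_p = y_c + I_c/(y_c·A) = 2.78667 + 0.351181/(2.78667 × 2.736) = 2.78667 + 0.0460606 = 2.83273 m along the plane.
The resultant acts 0.506667 + 0.0460606 = 0.552728 m (along the plate) below the hinge at the top edge, so the moment about the hinge is M = F × 0.552728 = 59.013 × 0.552728 = 32.6181 kN·m.
A normal force at the bottom, 1.52 m from the hinge, must supply this moment: P = 32.6181/1.52 = 21.4593 kN.

P ≈ 21.46 kN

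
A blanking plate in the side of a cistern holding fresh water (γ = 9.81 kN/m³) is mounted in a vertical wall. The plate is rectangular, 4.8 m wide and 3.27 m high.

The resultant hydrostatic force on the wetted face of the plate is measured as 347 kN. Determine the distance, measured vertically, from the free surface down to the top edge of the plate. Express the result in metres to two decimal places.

d_top ≈ 0.62 m

γ = 9.81 kN/m³.
A = 4.8 × 3.27 = 15.696 m².
From F = γ·h_c·A, the centroid depth is h_c = 347/(9.81 × 15.696) = 2.25357 m.
The centroid lies 3.27/2 = 1.635 m below the top edge, so the top edge sits at h_top = 2.25357 − 1.635 = 0.61857 m below the surface.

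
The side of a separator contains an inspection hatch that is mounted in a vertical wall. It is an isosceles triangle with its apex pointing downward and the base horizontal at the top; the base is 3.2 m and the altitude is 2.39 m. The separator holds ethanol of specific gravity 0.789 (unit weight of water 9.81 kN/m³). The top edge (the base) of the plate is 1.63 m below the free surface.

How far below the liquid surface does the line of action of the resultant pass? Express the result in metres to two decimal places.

h_p = 2.56 m

γ = 0.789 × 9.81 = 7.74009 kN/m³.
With the apex down, the centroid sits h/3 = 2.39/3 = 0.796667 m below the base (the top edge), so the centroid depth is h_c = 1.63 + 0.796667 = 2.42667 m.
A = ½ × 3.2 × 2.39 = 3.824 m².
Resultant F = γ·h_c·A = 7.74009 × 2.42667 × 3.824 = 71.8248 kN.
I_c = b·h³/36 = 3.2 × 2.39³/36 = 1.2135 m⁴.
Centre of pressure: y_p = y_c + I_c/(y_c·A) = 2.42667 + 1.2135/(2.42667 × 3.824) = 2.42667 + 0.130771 = 2.55744 m along the plane.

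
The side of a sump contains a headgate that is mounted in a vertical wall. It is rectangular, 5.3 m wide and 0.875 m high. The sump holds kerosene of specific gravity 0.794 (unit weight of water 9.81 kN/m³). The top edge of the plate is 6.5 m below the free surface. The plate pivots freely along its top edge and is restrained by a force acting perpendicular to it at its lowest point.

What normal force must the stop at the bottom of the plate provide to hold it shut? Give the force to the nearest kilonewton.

γ = 0.794 × 9.81 = 7.78914 kN/m³.
The centroid lies 0.875/2 = 0.4375 m below the top edge, so the centroid depth is h_c = 6.5 + 0.4375 = 6.9375 m.
A = 5.3 × 0.875 = 4.6375 m².
Resultant F = γ·h_c·A = 7.78914 × 6.9375 × 4.6375 = 250.597 kN.
I_c = b·h³/12 = 5.3 × 0.875³/12 = 0.295882 m⁴.
Centre of pressure: y_p = y_c + I_c/(y_c·A) = 6.9375 + 0.295882/(6.9375 × 4.6375) = 6.9375 + 0.00919669 = 6.9467 m along the plane.
The resultant acts 0.4375 + 0.00919669 = 0.446697 m (along the plate) below the hinge at the top edge, so the moment about the hinge is M = F × 0.446697 = 250.597 × 0.446697 = 111.941 kN·m.
A normal force at the bottom, 0.875 m from the hinge, must supply this moment: P = 111.941/0.875 = 127.933 kN.

P ≈ 128 kN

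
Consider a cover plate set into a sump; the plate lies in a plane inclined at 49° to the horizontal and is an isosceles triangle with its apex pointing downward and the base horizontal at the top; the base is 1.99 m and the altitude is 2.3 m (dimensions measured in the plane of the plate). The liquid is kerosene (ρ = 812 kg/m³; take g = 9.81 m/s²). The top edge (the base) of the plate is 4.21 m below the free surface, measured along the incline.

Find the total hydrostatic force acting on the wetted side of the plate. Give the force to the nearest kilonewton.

γ = ρg = 812 × 9.81 / 1000 = 7.96572 kN/m³.
Let θ = 49° be the plate's angle to the horizontal; measure y along the incline from where the plane meets the free surface. Vertical depth h = y·sinθ with sinθ = 0.754710.
With the apex down, the centroid sits h/3 = 2.3/3 = 0.766667 m below the base (the top edge), so y_c = 4.21 + 0.766667 = 4.97667 m and h_c = 4.97667 × 0.754710 = 3.75594 m.
A = ½ × 1.99 × 2.3 = 2.2885 m².
Resultant F = γ·h_c·A = 7.96572 × 3.75594 × 2.2885 = 68.4691 kN.

F ≈ 68 kN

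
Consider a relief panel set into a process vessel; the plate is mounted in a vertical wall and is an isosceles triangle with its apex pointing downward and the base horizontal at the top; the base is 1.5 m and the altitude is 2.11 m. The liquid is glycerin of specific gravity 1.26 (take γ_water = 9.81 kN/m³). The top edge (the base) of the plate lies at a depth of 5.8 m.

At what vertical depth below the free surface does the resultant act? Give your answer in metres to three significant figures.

γ = 1.26 × 9.81 = 12.3606 kN/m³.
With the apex down, the centroid sits h/3 = 2.11/3 = 0.703333 m below the base (the top edge), so the centroid depth is h_c = 5.8 + 0.703333 = 6.50333 m.
A = ½ × 1.5 × 2.11 = 1.5825 m².
Resultant F = γ·h_c·A = 12.3606 × 6.50333 × 1.5825 = 127.209 kN.
I_c = b·h³/36 = 1.5 × 2.11³/36 = 0.391414 m⁴.
Centre of pressure: y_p = y_c + I_c/(y_c·A) = 6.50333 + 0.391414/(6.50333 × 1.5825) = 6.50333 + 0.0380327 = 6.54136 m along the plane.

h_p = 6.54 m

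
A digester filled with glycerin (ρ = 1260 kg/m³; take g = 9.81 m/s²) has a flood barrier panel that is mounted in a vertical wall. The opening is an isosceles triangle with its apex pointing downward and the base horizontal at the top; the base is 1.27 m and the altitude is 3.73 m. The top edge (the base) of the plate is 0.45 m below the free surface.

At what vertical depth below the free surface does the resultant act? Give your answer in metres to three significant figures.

γ = ρg = 1260 × 9.81 / 1000 = 12.3606 kN/m³.
With the apex down, the centroid sits h/3 = 3.73/3 = 1.24333 m below the base (the top edge), so the centroid depth is h_c = 0.45 + 1.24333 = 1.69333 m.
A = ½ × 1.27 × 3.73 = 2.36855 m².
Resultant F = γ·h_c·A = 12.3606 × 1.69333 × 2.36855 = 49.5751 kN.
I_c = b·h³/36 = 1.27 × 3.73³/36 = 1.83074 m⁴.
Centre of pressure: y_p = y_c + I_c/(y_c·A) = 1.69333 + 1.83074/(1.69333 × 2.36855) = 1.69333 + 0.45646 = 2.14979 m along the plane.

h_p = 2.15 m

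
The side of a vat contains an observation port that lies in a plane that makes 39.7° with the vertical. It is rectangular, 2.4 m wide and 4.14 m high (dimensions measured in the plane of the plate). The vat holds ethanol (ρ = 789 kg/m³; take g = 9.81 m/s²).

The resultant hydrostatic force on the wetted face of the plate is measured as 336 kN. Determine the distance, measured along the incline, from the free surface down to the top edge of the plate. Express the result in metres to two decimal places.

y_top ≈ 3.61 m

γ = ρg = 789 × 9.81 / 1000 = 7.74009 kN/m³.
A = 2.4 × 4.14 = 9.936 m².
From F = γ·h_c·A, the centroid depth is h_c = 336/(7.74009 × 9.936) = 4.369 m.
The plate makes 39.7° with the vertical, i.e. θ = 90° − 39.7° = 50.3° to the horizontal. Measuring y along the incline from the free-surface line, vertical depth h = y·sinθ with sinθ = 0.769400.
Along the incline, y_c = h_c/sinθ = 4.369/0.769400 = 5.67845 m.
The centroid lies 4.14/2 = 2.07 m below the top edge, so the top edge sits at y_top = 5.67845 − 2.07 = 3.60845 m along the incline.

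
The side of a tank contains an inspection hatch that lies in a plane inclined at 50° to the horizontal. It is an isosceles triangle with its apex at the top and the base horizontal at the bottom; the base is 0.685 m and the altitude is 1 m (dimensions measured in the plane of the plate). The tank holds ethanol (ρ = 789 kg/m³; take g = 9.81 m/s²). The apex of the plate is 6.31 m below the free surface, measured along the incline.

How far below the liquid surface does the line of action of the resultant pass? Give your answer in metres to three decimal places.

h_p = 5.351 m

γ = ρg = 789 × 9.81 / 1000 = 7.74009 kN/m³.
Let θ = 50° be the plate's angle to the horizontal; measure y along the incline from where the plane meets the free surface. Vertical depth h = y·sinθ with sinθ = 0.766044.
With the apex up, the centroid sits 2h/3 = 2 × 1/3 = 0.666667 m below the apex, so y_c = 6.31 + 0.666667 = 6.97667 m and h_c = 6.97667 × 0.766044 = 5.34444 m.
A = ½ × 0.685 × 1 = 0.3425 m².
Resultant F = γ·h_c·A = 7.74009 × 5.34444 × 0.3425 = 14.168 kN.
I_c = b·h³/36 = 0.685 × 1³/36 = 0.0190278 m⁴.
Centre of pressure: y_p = y_c + I_c/(y_c·A) = 6.97667 + 0.0190278/(6.97667 × 0.3425) = 6.97667 + 0.00796306 = 6.98463 m along the plane.
Vertically, h_p = y_p·sinθ = 6.98463 × 0.766044 = 5.35053 m.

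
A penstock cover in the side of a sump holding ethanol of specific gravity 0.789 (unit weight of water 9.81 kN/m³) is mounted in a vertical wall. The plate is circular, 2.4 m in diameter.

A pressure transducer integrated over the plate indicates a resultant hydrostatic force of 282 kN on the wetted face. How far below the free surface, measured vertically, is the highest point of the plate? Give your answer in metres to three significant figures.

d_top ≈ 6.85 m

γ = 0.789 × 9.81 = 7.74009 kN/m³.
A = π(1.2)² = 4.52389 m².
From F = γ·h_c·A, the centroid depth is h_c = 282/(7.74009 × 4.52389) = 8.05362 m.
The centroid is at the centre, 1.2 m below the top of the plate, so the highest point sits at h_top = 8.05362 − 1.2 = 6.85362 m below the surface.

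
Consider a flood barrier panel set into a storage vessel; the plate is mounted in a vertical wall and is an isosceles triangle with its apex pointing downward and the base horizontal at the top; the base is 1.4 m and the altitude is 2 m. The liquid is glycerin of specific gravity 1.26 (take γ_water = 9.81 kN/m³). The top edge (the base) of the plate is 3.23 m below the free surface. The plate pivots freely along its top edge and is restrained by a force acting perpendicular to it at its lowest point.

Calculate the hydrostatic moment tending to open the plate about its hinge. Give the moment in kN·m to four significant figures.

γ = 1.26 × 9.81 = 12.3606 kN/m³.
With the apex down, the centroid sits h/3 = 2/3 = 0.666667 m below the base (the top edge), so the centroid depth is h_c = 3.23 + 0.666667 = 3.89667 m.
A = ½ × 1.4 × 2 = 1.4 m².
Resultant F = γ·h_c·A = 12.3606 × 3.89667 × 1.4 = 67.4313 kN.
I_c = b·h³/36 = 1.4 × 2³/36 = 0.311111 m⁴.
Centre of pressure: y_p = y_c + I_c/(y_c·A) = 3.89667 + 0.311111/(3.89667 × 1.4) = 3.89667 + 0.0570287 = 3.9537 m along the plane.
The resultant acts 0.666667 + 0.0570287 = 0.723696 m (along the plate) below the hinge at the top edge, so the moment about the hinge is M = F × 0.723696 = 67.4313 × 0.723696 = 48.7998 kN·m.

M ≈ 48.80 kN·m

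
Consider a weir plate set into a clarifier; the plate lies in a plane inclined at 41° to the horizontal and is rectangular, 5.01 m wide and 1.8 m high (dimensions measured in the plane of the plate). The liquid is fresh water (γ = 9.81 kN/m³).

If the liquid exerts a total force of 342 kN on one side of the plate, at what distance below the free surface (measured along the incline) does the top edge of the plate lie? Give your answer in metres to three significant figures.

γ = 9.81 kN/m³.
A = 5.01 × 1.8 = 9.018 m².
From F = γ·h_c·A, the centroid depth is h_c = 342/(9.81 × 9.018) = 3.86587 m.
Let θ = 41° be the plate's angle to the horizontal; measure y along the incline from where the plane meets the free surface. Vertical depth h = y·sinθ with sinθ = 0.656059.
Along the incline, y_c = h_c/sinθ = 3.86587/0.656059 = 5.89256 m.
The centroid lies 1.8/2 = 0.9 m below the top edge, so the top edge sits at y_top = 5.89256 − 0.9 = 4.99256 m along the incline.

y_top ≈ 4.99 m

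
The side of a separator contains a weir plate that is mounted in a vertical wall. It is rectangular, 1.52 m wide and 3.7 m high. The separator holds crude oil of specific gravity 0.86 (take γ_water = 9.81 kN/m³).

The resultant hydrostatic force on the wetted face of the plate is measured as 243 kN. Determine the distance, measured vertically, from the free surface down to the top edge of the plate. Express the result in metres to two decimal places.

d_top ≈ 3.27 m

γ = 0.86 × 9.81 = 8.4366 kN/m³.
A = 1.52 × 3.7 = 5.624 m².
From F = γ·h_c·A, the centroid depth is h_c = 243/(8.4366 × 5.624) = 5.12146 m.
The centroid lies 3.7/2 = 1.85 m below the top edge, so the top edge sits at h_top = 5.12146 − 1.85 = 3.27146 m below the surface.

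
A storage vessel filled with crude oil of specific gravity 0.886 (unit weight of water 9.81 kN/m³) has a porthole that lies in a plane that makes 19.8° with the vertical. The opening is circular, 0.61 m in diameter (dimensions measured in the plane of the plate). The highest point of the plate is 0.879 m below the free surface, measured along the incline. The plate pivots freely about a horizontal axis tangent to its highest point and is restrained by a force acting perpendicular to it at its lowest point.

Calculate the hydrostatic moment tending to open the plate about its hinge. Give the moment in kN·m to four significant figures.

γ = 0.886 × 9.81 = 8.69166 kN/m³.
The plate makes 19.8° with the vertical, i.e. θ = 90° − 19.8° = 70.2° to the horizontal. Measuring y along the incline from the free-surface line, vertical depth h = y·sinθ with sinθ = 0.940881.
The centroid is at the centre, 0.305 m below the top of the plate, so y_c = 0.879 + 0.305 = 1.184 m and h_c = 1.184 × 0.940881 = 1.114 m.
A = π(0.305)² = 0.292247 m².
Resultant F = γ·h_c·A = 8.69166 × 1.114 × 0.292247 = 2.82968 kN.
I_c = πr⁴/4 = π × 0.305⁴/4 = 0.00679656 m⁴.
Centre of pressure: y_p = y_c + I_c/(y_c·A) = 1.184 + 0.00679656/(1.184 × 0.292247) = 1.184 + 0.0196421 = 1.20364 m along the plane.
The resultant acts 0.305 + 0.0196421 = 0.324642 m (along the plate) below the hinge at the top edge, so the moment about the hinge is M = F × 0.324642 = 2.82968 × 0.324642 = 0.918633 kN·m.

M ≈ 0.9186 kN·m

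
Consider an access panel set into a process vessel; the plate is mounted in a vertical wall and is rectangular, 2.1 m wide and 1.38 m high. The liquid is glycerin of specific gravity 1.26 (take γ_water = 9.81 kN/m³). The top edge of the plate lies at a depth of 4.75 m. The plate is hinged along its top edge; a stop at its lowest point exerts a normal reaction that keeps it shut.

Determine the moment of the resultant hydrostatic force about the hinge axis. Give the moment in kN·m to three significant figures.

γ = 1.26 × 9.81 = 12.3606 kN/m³.
The centroid lies 1.38/2 = 0.69 m below the top edge, so the centroid depth is h_c = 4.75 + 0.69 = 5.44 m.
A = 2.1 × 1.38 = 2.898 m².
Resultant F = γ·h_c·A = 12.3606 × 5.44 × 2.898 = 194.866 kN.
I_c = b·h³/12 = 2.1 × 1.38³/12 = 0.459913 m⁴.
Centre of pressure: y_p = y_c + I_c/(y_c·A) = 5.44 + 0.459913/(5.44 × 2.898) = 5.44 + 0.0291728 = 5.46917 m along the plane.
The resultant acts 0.69 + 0.0291728 = 0.719173 m (along the plate) below the hinge at the top edge, so the moment about the hinge is M = F × 0.719173 = 194.866 × 0.719173 = 140.142 kN·m.

M ≈ 140 kN·m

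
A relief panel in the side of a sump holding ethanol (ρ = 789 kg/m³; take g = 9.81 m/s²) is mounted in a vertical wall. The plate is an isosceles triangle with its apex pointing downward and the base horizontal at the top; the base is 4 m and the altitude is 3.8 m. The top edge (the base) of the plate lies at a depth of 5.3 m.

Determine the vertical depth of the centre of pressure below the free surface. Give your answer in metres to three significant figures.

γ = ρg = 789 × 9.81 / 1000 = 7.74009 kN/m³.
With the apex down, the centroid sits h/3 = 3.8/3 = 1.26667 m below the base (the top edge), so the centroid depth is h_c = 5.3 + 1.26667 = 6.56667 m.
A = ½ × 4 × 3.8 = 7.6 m².
Resultant F = γ·h_c·A = 7.74009 × 6.56667 × 7.6 = 386.282 kN.
I_c = b·h³/36 = 4 × 3.8³/36 = 6.09689 m⁴.
Centre of pressure: y_p = y_c + I_c/(y_c·A) = 6.56667 + 6.09689/(6.56667 × 7.6) = 6.56667 + 0.122166 = 6.68884 m along the plane.

h_p = 6.69 m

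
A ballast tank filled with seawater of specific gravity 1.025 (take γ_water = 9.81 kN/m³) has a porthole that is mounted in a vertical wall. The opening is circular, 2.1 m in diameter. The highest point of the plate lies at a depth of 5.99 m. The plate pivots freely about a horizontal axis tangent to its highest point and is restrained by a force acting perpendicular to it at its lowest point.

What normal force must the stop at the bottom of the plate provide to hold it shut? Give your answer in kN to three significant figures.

γ = 1.025 × 9.81 = 10.05525 kN/m³.
The centroid is at the centre, 1.05 m below the top of the plate, so the centroid depth is h_c = 5.99 + 1.05 = 7.04 m.
A = π(1.05)² = 3.46361 m².
Resultant F = γ·h_c·A = 10.05525 × 7.04 × 3.46361 = 245.185 kN.
I_c = πr⁴/4 = π × 1.05⁴/4 = 0.954656 m⁴.
Centre of pressure: y_p = y_c + I_c/(y_c·A) = 7.04 + 0.954656/(7.04 × 3.46361) = 7.04 + 0.0391512 = 7.07915 m along the plane.
The resultant acts 1.05 + 0.0391512 = 1.08915 m (along the plate) below the hinge at the top edge, so the moment about the hinge is M = F × 1.08915 = 245.185 × 1.08915 = 267.043 kN·m.
A normal force at the bottom, 2.1 m from the hinge, must supply this moment: P = 267.043/2.1 = 127.163 kN.

P ≈ 127 kN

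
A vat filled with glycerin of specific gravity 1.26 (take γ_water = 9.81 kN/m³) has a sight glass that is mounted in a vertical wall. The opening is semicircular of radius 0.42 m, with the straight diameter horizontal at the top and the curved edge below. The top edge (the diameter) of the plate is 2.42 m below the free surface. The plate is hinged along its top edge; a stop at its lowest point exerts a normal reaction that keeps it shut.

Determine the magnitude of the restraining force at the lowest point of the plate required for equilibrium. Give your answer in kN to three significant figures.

γ = 1.26 × 9.81 = 12.3606 kN/m³.
The centroid of a semicircle lies 4r/(3π) = 0.178254 m from the diameter, here below the top edge, so the centroid depth is h_c = 2.42 + 0.178254 = 2.59825 m.
A = πr²/2 = π × 0.42²/2 = 0.277088 m².
Resultant F = γ·h_c·A = 12.3606 × 2.59825 × 0.277088 = 8.89894 kN.
I_c = (π/8 − 8/(9π))·r⁴ = 0.109757 × 0.42⁴ = 0.0034153 m⁴.
Centre of pressure: y_p = y_c + I_c/(y_c·A) = 2.59825 + 0.0034153/(2.59825 × 0.277088) = 2.59825 + 0.00474384 = 2.60299 m along the plane.
The resultant acts 0.178254 + 0.00474384 = 0.182998 m (along the plate) below the hinge at the top edge, so the moment about the hinge is M = F × 0.182998 = 8.89894 × 0.182998 = 1.62849 kN·m.
A normal force at the bottom, 0.42 m from the hinge, must supply this moment: P = 1.62849/0.42 = 3.87736 kN.

P ≈ 3.88 kN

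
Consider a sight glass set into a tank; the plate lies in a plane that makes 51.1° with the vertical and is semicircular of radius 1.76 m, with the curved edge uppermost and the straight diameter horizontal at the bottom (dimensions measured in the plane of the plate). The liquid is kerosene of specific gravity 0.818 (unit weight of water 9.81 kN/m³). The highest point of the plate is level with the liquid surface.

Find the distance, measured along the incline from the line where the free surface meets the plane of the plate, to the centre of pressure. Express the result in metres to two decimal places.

y_p = 1.23 m

γ = 0.818 × 9.81 = 8.02458 kN/m³.
The plate makes 51.1° with the vertical, i.e. θ = 90° − 51.1° = 38.9° to the horizontal. Measuring y along the incline from the free-surface line, vertical depth h = y·sinθ with sinθ = 0.627963.
The centroid lies 4r/(3π) = 0.746967 m above the diameter, so r − 4r/(3π) = 1.76 − 0.746967 = 1.01303 m below the topmost point, so y_c = 1.01303 m and h_c = 1.01303 × 0.627963 = 0.636145 m.
A = πr²/2 = π × 1.76²/2 = 4.8657 m².
Resultant F = γ·h_c·A = 8.02458 × 0.636145 × 4.8657 = 24.8384 kN.
I_c = (π/8 − 8/(9π))·r⁴ = 0.109757 × 1.76⁴ = 1.05313 m⁴.
Centre of pressure: y_p = y_c + I_c/(y_c·A) = 1.01303 + 1.05313/(1.01303 × 4.8657) = 1.01303 + 0.213656 = 1.22669 m along the plane.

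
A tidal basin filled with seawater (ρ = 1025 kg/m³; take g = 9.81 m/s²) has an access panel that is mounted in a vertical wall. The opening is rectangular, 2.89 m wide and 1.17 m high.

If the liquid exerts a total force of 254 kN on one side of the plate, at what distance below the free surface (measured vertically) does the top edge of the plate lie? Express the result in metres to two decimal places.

d_top ≈ 6.89 m

γ = ρg = 1025 × 9.81 / 1000 = 10.05525 kN/m³.
A = 2.89 × 1.17 = 3.3813 m².
From F = γ·h_c·A, the centroid depth is h_c = 254/(10.05525 × 3.3813) = 7.47063 m.
The centroid lies 1.17/2 = 0.585 m below the top edge, so the top edge sits at h_top = 7.47063 − 0.585 = 6.88563 m below the surface.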